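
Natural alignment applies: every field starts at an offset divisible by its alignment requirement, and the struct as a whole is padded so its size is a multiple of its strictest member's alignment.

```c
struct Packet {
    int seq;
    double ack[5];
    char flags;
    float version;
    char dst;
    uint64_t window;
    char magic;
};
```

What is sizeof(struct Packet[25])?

@0: seq [4B, align 4] → 4
+4 pad (align 8)
@8: ack [40B, align 8] → 48
@48: flags [1B, align 1] → 49
+3 pad (align 4)
@52: version [4B, align 4] → 56
@56: dst [1B, align 1] → 57
+7 pad (align 8)
@64: window [8B, align 8] → 72
@72: magic [1B, align 1] → 73
+7 tail pad (align 8)
size 80, align 8
array of 25: 25 × 80 = 2000

2000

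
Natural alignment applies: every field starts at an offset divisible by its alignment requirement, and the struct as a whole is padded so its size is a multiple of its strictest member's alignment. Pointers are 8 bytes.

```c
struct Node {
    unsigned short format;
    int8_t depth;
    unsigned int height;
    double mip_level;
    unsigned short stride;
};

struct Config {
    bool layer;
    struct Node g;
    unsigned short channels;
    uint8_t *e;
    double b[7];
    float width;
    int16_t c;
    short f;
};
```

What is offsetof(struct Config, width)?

Node: @0: format [2B, align 2] → 2; @2: depth [1B, align 1] → 3; +1 pad (align 4); @4: height [4B, align 4] → 8; @8: mip_level [8B, align 8] → 16; @16: stride [2B, align 2] → 18; +6 tail pad (align 8); size 24, align 8
@0: layer [1B, align 1] → 1
+7 pad (align 8)
@8: g [24B, align 8] → 32
@32: channels [2B, align 2] → 34
+6 pad (align 8)
@40: e [8B, align 8] → 48
@48: b [56B, align 8] → 104
@104: width [4B, align 4] → 108

104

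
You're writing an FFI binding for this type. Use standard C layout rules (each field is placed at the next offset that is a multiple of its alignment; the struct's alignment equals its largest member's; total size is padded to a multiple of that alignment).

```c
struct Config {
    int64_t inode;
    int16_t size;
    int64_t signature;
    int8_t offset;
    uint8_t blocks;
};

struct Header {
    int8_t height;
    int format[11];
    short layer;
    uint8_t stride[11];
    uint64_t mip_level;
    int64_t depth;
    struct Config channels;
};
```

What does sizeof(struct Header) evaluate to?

Config: @0: inode [8B, align 8] → 8; @8: size [2B, align 2] → 10; +6 pad (align 8); @16: signature [8B, align 8] → 24; @24: offset [1B, align 1] → 25; @25: blocks [1B, align 1] → 26; +6 tail pad (align 8); size 32, align 8
@0: height [1B, align 1] → 1
+3 pad (align 4)
@4: format [44B, align 4] → 48
@48: layer [2B, align 2] → 50
@50: stride [11B, align 1] → 61
+3 pad (align 8)
@64: mip_level [8B, align 8] → 72
@72: depth [8B, align 8] → 80
@80: channels [32B, align 8] → 112
size 112, align 8

112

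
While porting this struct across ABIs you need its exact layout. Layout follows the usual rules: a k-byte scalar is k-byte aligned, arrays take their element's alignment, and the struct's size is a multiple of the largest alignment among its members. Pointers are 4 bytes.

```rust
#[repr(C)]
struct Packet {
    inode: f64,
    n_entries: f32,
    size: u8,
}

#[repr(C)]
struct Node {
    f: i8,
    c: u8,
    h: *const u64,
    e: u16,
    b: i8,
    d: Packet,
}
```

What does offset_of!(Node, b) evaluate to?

Packet: 0..8  inode  (8B, 8-aligned); 8..12  n_entries  (4B, 4-aligned); 12..13  size  (1B, 1-aligned); 13..16  -- tail padding (3B); sizeof = 16, alignof = 8
0..1  f  (1B, 1-aligned)
1..2  c  (1B, 1-aligned)
2..4  -- padding (2B)
4..8  h  (4B, 4-aligned)
8..10  e  (2B, 2-aligned)
10..11  b  (1B, 1-aligned)

10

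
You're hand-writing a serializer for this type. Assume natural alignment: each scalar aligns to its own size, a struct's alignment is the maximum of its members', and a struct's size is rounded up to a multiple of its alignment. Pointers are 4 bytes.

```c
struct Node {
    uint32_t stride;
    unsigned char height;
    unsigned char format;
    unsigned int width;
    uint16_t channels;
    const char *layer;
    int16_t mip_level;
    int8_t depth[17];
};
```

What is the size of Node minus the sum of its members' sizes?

5

stride at 0 (size 4, align 4) → ends 4
height at 4 (size 1, align 1) → ends 5
format at 5 (size 1, align 1) → ends 6
pad 2 to align 4 for width
width at 8 (size 4, align 4) → ends 12
channels at 12 (size 2, align 2) → ends 14
pad 2 to align 4 for layer
layer at 16 (size 4, align 4) → ends 20
mip_level at 20 (size 2, align 2) → ends 22
depth at 22 (size 17, align 1) → ends 39
tail pad 1 to reach multiple of 4
total 40 bytes, alignment 4
data bytes 35, size 40 → padding 5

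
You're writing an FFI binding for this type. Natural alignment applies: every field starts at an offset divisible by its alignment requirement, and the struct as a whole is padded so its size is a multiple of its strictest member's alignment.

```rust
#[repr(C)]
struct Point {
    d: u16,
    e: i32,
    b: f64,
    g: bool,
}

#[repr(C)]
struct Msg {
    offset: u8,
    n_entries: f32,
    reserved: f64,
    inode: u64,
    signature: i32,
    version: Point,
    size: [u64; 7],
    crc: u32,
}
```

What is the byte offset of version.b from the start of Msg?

40

Point: 0..2  d  (2B, 2-aligned); 2..4  -- padding (2B); 4..8  e  (4B, 4-aligned); 8..16  b  (8B, 8-aligned); 16..17  g  (1B, 1-aligned); 17..24  -- tail padding (7B); sizeof = 24, alignof = 8
0..1  offset  (1B, 1-aligned)
1..4  -- padding (3B)
4..8  n_entries  (4B, 4-aligned)
8..16  reserved  (8B, 8-aligned)
16..24  inode  (8B, 8-aligned)
24..28  signature  (4B, 4-aligned)
28..32  -- padding (4B)
32..56  version  (24B, 8-aligned)
within Point: b at 8
32 + 8 = 40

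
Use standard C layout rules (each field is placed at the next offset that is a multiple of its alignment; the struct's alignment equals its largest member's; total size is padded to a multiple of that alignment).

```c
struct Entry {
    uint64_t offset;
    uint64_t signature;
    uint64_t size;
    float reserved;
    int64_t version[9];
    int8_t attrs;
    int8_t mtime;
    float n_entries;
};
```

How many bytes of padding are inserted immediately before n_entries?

2

0..8  offset  (8B, 8-aligned)
8..16  signature  (8B, 8-aligned)
16..24  size  (8B, 8-aligned)
24..28  reserved  (4B, 4-aligned)
28..32  -- padding (4B)
32..104  version  (72B, 8-aligned)
104..105  attrs  (1B, 1-aligned)
105..106  mtime  (1B, 1-aligned)
106..108  -- padding (2B)
108..112  n_entries  (4B, 4-aligned)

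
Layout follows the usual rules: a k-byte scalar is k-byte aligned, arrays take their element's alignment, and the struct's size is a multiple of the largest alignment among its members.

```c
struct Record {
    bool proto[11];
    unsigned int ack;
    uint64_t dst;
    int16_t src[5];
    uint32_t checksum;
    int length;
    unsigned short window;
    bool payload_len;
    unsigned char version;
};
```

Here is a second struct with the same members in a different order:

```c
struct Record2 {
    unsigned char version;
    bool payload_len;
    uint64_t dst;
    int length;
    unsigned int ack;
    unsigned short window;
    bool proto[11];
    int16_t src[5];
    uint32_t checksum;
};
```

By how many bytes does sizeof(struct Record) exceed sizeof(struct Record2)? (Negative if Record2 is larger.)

@0: proto [11B, align 1] → 11
+1 pad (align 4)
@12: ack [4B, align 4] → 16
@16: dst [8B, align 8] → 24
@24: src [10B, align 2] → 34
+2 pad (align 4)
@36: checksum [4B, align 4] → 40
@40: length [4B, align 4] → 44
@44: window [2B, align 2] → 46
@46: payload_len [1B, align 1] → 47
@47: version [1B, align 1] → 48
size 48, align 8
— Record2 —
@0: version [1B, align 1] → 1
@1: payload_len [1B, align 1] → 2
+6 pad (align 8)
@8: dst [8B, align 8] → 16
@16: length [4B, align 4] → 20
@20: ack [4B, align 4] → 24
@24: window [2B, align 2] → 26
@26: proto [11B, align 1] → 37
+1 pad (align 2)
@38: src [10B, align 2] → 48
@48: checksum [4B, align 4] → 52
+4 tail pad (align 8)
size 56, align 8
48 − 56 = -8

-8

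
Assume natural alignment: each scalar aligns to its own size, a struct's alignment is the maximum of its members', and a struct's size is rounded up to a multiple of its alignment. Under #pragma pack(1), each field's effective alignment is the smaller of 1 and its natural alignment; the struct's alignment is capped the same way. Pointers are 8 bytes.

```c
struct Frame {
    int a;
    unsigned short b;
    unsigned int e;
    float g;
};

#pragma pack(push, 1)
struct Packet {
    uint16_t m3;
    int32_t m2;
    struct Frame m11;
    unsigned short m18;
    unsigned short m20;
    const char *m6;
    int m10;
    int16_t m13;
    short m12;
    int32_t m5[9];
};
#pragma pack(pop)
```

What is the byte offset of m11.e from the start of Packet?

Frame: 0..4  a  (4B, 4-aligned); 4..6  b  (2B, 2-aligned); 6..8  -- padding (2B); 8..12  e  (4B, 4-aligned); 12..16  g  (4B, 4-aligned); sizeof = 16, alignof = 4
0..2  m3  (2B, 1-aligned)
2..6  m2  (4B, 1-aligned)
6..22  m11  (16B, 1-aligned)
within Frame: e at 8
6 + 8 = 14

14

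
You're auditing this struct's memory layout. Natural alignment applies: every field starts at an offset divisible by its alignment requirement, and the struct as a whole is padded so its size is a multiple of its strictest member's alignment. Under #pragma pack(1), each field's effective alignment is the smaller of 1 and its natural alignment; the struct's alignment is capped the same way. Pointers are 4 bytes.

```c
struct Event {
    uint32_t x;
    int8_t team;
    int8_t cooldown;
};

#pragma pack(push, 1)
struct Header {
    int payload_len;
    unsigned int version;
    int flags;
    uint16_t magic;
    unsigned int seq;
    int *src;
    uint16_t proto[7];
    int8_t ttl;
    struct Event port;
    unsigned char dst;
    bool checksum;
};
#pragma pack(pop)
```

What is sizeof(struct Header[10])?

470

Event: x at 0 (size 4, align 4) → ends 4; team at 4 (size 1, align 1) → ends 5; cooldown at 5 (size 1, align 1) → ends 6; tail pad 2 to reach multiple of 4; total 8 bytes, alignment 4
payload_len at 0 (size 4, align 1) → ends 4
version at 4 (size 4, align 1) → ends 8
flags at 8 (size 4, align 1) → ends 12
magic at 12 (size 2, align 1) → ends 14
seq at 14 (size 4, align 1) → ends 18
src at 18 (size 4, align 1) → ends 22
proto at 22 (size 14, align 1) → ends 36
ttl at 36 (size 1, align 1) → ends 37
port at 37 (size 8, align 1) → ends 45
dst at 45 (size 1, align 1) → ends 46
checksum at 46 (size 1, align 1) → ends 47
total 47 bytes, alignment 1
array of 10: 10 × 47 = 470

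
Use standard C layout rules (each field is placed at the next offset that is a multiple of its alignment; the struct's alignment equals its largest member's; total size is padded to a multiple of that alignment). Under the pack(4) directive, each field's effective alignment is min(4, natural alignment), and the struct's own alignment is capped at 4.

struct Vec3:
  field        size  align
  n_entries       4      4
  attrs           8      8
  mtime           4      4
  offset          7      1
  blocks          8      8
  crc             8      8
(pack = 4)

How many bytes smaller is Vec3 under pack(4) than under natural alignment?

8

natural layout:
  @0: n_entries [4B, align 4] → 4
  +4 pad (align 8)
  @8: attrs [8B, align 8] → 16
  @16: mtime [4B, align 4] → 20
  @20: offset [7B, align 1] → 27
  +5 pad (align 8)
  @32: blocks [8B, align 8] → 40
  @40: crc [8B, align 8] → 48
  size 48, align 8
packed(4) layout:
  @0: n_entries [4B, align 4] → 4
  @4: attrs [8B, align 4] → 12
  @12: mtime [4B, align 4] → 16
  @16: offset [7B, align 1] → 23
  +1 pad (align 4)
  @24: blocks [8B, align 4] → 32
  @32: crc [8B, align 4] → 40
  size 40, align 4
48 − 40 = 8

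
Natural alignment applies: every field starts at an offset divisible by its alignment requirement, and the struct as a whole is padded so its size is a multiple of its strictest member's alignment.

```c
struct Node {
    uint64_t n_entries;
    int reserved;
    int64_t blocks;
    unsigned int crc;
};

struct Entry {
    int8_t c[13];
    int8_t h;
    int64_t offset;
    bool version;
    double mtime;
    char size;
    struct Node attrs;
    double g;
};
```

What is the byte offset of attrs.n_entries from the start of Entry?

Node: @0: n_entries [8B, align 8] → 8; @8: reserved [4B, align 4] → 12; +4 pad (align 8); @16: blocks [8B, align 8] → 24; @24: crc [4B, align 4] → 28; +4 tail pad (align 8); size 32, align 8
@0: c [13B, align 1] → 13
@13: h [1B, align 1] → 14
+2 pad (align 8)
@16: offset [8B, align 8] → 24
@24: version [1B, align 1] → 25
+7 pad (align 8)
@32: mtime [8B, align 8] → 40
@40: size [1B, align 1] → 41
+7 pad (align 8)
@48: attrs [32B, align 8] → 80
within Node: n_entries at 0
48 + 0 = 48

48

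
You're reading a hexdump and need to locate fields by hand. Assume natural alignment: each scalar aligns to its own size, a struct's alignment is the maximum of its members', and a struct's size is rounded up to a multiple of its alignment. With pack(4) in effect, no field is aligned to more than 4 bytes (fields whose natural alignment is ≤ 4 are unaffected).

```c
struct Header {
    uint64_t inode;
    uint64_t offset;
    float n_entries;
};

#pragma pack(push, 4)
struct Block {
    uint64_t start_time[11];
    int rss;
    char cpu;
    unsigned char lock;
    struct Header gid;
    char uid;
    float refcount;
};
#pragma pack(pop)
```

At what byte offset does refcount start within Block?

Header: inode at 0 (size 8, align 8) → ends 8; offset at 8 (size 8, align 8) → ends 16; n_entries at 16 (size 4, align 4) → ends 20; tail pad 4 to reach multiple of 8; total 24 bytes, alignment 8
start_time at 0 (size 88, align 4) → ends 88
rss at 88 (size 4, align 4) → ends 92
cpu at 92 (size 1, align 1) → ends 93
lock at 93 (size 1, align 1) → ends 94
pad 2 to align 4 for gid
gid at 96 (size 24, align 4) → ends 120
uid at 120 (size 1, align 1) → ends 121
pad 3 to align 4 for refcount
refcount at 124 (size 4, align 4) → ends 128

124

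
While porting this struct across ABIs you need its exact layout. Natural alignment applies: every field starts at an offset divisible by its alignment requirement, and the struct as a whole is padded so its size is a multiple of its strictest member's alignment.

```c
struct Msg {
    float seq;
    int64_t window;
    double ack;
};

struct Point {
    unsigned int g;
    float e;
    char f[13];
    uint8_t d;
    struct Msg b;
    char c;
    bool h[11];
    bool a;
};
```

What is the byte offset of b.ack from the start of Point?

40

Msg: @0: seq [4B, align 4] → 4; +4 pad (align 8); @8: window [8B, align 8] → 16; @16: ack [8B, align 8] → 24; size 24, align 8
@0: g [4B, align 4] → 4
@4: e [4B, align 4] → 8
@8: f [13B, align 1] → 21
@21: d [1B, align 1] → 22
+2 pad (align 8)
@24: b [24B, align 8] → 48
within Msg: ack at 16
24 + 16 = 40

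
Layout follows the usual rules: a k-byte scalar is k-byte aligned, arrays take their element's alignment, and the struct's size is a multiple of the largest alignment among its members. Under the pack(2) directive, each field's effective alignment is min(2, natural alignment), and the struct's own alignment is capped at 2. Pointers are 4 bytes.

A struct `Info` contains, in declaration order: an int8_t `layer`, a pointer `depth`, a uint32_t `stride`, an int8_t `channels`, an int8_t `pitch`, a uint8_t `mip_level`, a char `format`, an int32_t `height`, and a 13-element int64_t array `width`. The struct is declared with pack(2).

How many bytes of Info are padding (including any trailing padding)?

@0: layer [1B, align 1] → 1
+1 pad (align 2)
@2: depth [4B, align 2] → 6
@6: stride [4B, align 2] → 10
@10: channels [1B, align 1] → 11
@11: pitch [1B, align 1] → 12
@12: mip_level [1B, align 1] → 13
@13: format [1B, align 1] → 14
@14: height [4B, align 2] → 18
@18: width [104B, align 2] → 122
size 122, align 2
data bytes 121, size 122 → padding 1

1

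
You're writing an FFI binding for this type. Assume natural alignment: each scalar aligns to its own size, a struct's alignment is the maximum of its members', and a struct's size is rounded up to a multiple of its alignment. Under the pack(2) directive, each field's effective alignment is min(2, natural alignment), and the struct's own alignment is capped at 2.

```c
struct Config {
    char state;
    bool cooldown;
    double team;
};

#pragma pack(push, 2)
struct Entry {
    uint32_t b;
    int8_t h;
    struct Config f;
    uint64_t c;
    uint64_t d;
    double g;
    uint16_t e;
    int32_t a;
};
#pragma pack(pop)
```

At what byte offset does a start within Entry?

48

Config: 0..1  state  (1B, 1-aligned); 1..2  cooldown  (1B, 1-aligned); 2..8  -- padding (6B); 8..16  team  (8B, 8-aligned); sizeof = 16, alignof = 8
0..4  b  (4B, 2-aligned)
4..5  h  (1B, 1-aligned)
5..6  -- padding (1B)
6..22  f  (16B, 2-aligned)
22..30  c  (8B, 2-aligned)
30..38  d  (8B, 2-aligned)
38..46  g  (8B, 2-aligned)
46..48  e  (2B, 2-aligned)
48..52  a  (4B, 2-aligned)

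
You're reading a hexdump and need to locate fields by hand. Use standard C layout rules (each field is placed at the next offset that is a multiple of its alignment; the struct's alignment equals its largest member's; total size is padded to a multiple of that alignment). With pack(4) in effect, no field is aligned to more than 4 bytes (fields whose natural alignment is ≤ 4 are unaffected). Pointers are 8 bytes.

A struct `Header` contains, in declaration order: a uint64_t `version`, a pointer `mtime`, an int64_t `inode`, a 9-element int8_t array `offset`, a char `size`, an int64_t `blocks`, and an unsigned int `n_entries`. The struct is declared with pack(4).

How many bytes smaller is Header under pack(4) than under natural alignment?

natural layout:
  @0: version [8B, align 8] → 8
  @8: mtime [8B, align 8] → 16
  @16: inode [8B, align 8] → 24
  @24: offset [9B, align 1] → 33
  @33: size [1B, align 1] → 34
  +6 pad (align 8)
  @40: blocks [8B, align 8] → 48
  @48: n_entries [4B, align 4] → 52
  +4 tail pad (align 8)
  size 56, align 8
packed(4) layout:
  @0: version [8B, align 4] → 8
  @8: mtime [8B, align 4] → 16
  @16: inode [8B, align 4] → 24
  @24: offset [9B, align 1] → 33
  @33: size [1B, align 1] → 34
  +2 pad (align 4)
  @36: blocks [8B, align 4] → 44
  @44: n_entries [4B, align 4] → 48
  size 48, align 4
56 − 48 = 8

8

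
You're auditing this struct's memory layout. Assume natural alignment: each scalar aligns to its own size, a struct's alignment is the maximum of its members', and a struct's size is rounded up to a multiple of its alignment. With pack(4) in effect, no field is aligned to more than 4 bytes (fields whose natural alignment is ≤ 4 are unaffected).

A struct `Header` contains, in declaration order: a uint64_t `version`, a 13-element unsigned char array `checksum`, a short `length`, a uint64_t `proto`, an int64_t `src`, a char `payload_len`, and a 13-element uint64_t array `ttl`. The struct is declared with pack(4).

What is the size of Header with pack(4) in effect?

148

version at 0 (size 8, align 4) → ends 8
checksum at 8 (size 13, align 1) → ends 21
pad 1 to align 2 for length
length at 22 (size 2, align 2) → ends 24
proto at 24 (size 8, align 4) → ends 32
src at 32 (size 8, align 4) → ends 40
payload_len at 40 (size 1, align 1) → ends 41
pad 3 to align 4 for ttl
ttl at 44 (size 104, align 4) → ends 148
total 148 bytes, alignment 4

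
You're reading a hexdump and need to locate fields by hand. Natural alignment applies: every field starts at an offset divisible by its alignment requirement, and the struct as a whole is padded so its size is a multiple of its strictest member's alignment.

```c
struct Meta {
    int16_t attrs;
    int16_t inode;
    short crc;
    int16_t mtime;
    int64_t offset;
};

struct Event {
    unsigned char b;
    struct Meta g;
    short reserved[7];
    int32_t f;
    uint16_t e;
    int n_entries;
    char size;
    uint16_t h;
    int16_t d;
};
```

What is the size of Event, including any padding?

Meta: attrs at 0 (size 2, align 2) → ends 2; inode at 2 (size 2, align 2) → ends 4; crc at 4 (size 2, align 2) → ends 6; mtime at 6 (size 2, align 2) → ends 8; offset at 8 (size 8, align 8) → ends 16; total 16 bytes, alignment 8
b at 0 (size 1, align 1) → ends 1
pad 7 to align 8 for g
g at 8 (size 16, align 8) → ends 24
reserved at 24 (size 14, align 2) → ends 38
pad 2 to align 4 for f
f at 40 (size 4, align 4) → ends 44
e at 44 (size 2, align 2) → ends 46
pad 2 to align 4 for n_entries
n_entries at 48 (size 4, align 4) → ends 52
size at 52 (size 1, align 1) → ends 53
pad 1 to align 2 for h
h at 54 (size 2, align 2) → ends 56
d at 56 (size 2, align 2) → ends 58
tail pad 6 to reach multiple of 8
total 64 bytes, alignment 8

64 bytes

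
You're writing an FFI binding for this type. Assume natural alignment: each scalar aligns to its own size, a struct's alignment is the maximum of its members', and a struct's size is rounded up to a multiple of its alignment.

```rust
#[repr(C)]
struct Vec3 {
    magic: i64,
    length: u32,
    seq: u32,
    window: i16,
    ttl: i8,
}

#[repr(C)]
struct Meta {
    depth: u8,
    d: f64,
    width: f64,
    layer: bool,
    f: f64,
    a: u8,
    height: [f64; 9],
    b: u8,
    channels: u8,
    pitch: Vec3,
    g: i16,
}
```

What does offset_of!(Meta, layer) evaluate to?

24

Vec3: 0..8  magic  (8B, 8-aligned); 8..12  length  (4B, 4-aligned); 12..16  seq  (4B, 4-aligned); 16..18  window  (2B, 2-aligned); 18..19  ttl  (1B, 1-aligned); 19..24  -- tail padding (5B); sizeof = 24, alignof = 8
0..1  depth  (1B, 1-aligned)
1..8  -- padding (7B)
8..16  d  (8B, 8-aligned)
16..24  width  (8B, 8-aligned)
24..25  layer  (1B, 1-aligned)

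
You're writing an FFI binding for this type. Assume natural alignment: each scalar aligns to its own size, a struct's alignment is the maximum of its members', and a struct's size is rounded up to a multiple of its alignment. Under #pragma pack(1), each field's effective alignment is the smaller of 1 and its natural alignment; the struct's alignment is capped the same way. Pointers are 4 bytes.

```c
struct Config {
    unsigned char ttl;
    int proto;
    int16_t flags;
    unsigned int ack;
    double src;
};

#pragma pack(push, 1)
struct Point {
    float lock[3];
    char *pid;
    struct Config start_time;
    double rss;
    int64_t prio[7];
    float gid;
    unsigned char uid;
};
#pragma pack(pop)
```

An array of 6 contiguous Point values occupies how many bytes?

654

Config: 0..1  ttl  (1B, 1-aligned); 1..4  -- padding (3B); 4..8  proto  (4B, 4-aligned); 8..10  flags  (2B, 2-aligned); 10..12  -- padding (2B); 12..16  ack  (4B, 4-aligned); 16..24  src  (8B, 8-aligned); sizeof = 24, alignof = 8
0..12  lock  (12B, 1-aligned)
12..16  pid  (4B, 1-aligned)
16..40  start_time  (24B, 1-aligned)
40..48  rss  (8B, 1-aligned)
48..104  prio  (56B, 1-aligned)
104..108  gid  (4B, 1-aligned)
108..109  uid  (1B, 1-aligned)
sizeof = 109, alignof = 1
array of 6: 6 × 109 = 654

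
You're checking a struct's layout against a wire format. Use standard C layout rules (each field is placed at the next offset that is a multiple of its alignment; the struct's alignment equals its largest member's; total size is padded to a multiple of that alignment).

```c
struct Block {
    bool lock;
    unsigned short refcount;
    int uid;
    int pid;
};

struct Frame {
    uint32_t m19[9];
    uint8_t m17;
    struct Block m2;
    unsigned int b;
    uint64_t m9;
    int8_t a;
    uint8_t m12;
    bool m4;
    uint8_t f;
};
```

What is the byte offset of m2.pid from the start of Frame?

Block: 0..1  lock  (1B, 1-aligned); 1..2  -- padding (1B); 2..4  refcount  (2B, 2-aligned); 4..8  uid  (4B, 4-aligned); 8..12  pid  (4B, 4-aligned); sizeof = 12, alignof = 4
0..36  m19  (36B, 4-aligned)
36..37  m17  (1B, 1-aligned)
37..40  -- padding (3B)
40..52  m2  (12B, 4-aligned)
within Block: pid at 8
40 + 8 = 48

48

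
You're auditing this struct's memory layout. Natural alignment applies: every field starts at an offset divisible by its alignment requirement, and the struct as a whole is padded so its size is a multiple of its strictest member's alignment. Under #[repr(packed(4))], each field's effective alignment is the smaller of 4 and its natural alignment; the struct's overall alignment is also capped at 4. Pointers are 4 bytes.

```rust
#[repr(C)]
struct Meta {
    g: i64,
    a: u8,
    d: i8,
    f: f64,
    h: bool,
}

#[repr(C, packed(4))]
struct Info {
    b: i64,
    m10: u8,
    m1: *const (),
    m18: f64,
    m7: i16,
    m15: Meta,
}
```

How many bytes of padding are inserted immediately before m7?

0

Meta: 0..8  g  (8B, 8-aligned); 8..9  a  (1B, 1-aligned); 9..10  d  (1B, 1-aligned); 10..16  -- padding (6B); 16..24  f  (8B, 8-aligned); 24..25  h  (1B, 1-aligned); 25..32  -- tail padding (7B); sizeof = 32, alignof = 8
0..8  b  (8B, 4-aligned)
8..9  m10  (1B, 1-aligned)
9..12  -- padding (3B)
12..16  m1  (4B, 4-aligned)
16..24  m18  (8B, 4-aligned)
24..26  m7  (2B, 2-aligned)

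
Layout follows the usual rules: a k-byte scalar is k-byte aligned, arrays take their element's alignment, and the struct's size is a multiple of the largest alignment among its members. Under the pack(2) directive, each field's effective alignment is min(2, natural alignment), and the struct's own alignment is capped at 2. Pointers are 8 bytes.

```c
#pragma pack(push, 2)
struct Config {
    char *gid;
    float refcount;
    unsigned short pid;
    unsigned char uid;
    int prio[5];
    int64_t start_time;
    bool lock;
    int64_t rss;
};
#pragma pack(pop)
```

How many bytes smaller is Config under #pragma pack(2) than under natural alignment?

natural layout:
  gid at 0 (size 8, align 8) → ends 8
  refcount at 8 (size 4, align 4) → ends 12
  pid at 12 (size 2, align 2) → ends 14
  uid at 14 (size 1, align 1) → ends 15
  pad 1 to align 4 for prio
  prio at 16 (size 20, align 4) → ends 36
  pad 4 to align 8 for start_time
  start_time at 40 (size 8, align 8) → ends 48
  lock at 48 (size 1, align 1) → ends 49
  pad 7 to align 8 for rss
  rss at 56 (size 8, align 8) → ends 64
  total 64 bytes, alignment 8
packed(2) layout:
  gid at 0 (size 8, align 2) → ends 8
  refcount at 8 (size 4, align 2) → ends 12
  pid at 12 (size 2, align 2) → ends 14
  uid at 14 (size 1, align 1) → ends 15
  pad 1 to align 2 for prio
  prio at 16 (size 20, align 2) → ends 36
  start_time at 36 (size 8, align 2) → ends 44
  lock at 44 (size 1, align 1) → ends 45
  pad 1 to align 2 for rss
  rss at 46 (size 8, align 2) → ends 54
  total 54 bytes, alignment 2
64 − 54 = 10

10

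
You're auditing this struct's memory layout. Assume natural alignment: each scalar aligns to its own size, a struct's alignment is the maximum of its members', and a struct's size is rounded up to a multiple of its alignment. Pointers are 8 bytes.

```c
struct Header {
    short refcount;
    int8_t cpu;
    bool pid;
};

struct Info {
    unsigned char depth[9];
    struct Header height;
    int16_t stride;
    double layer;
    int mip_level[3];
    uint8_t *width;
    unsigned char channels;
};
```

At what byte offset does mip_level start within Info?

Header: 0..2  refcount  (2B, 2-aligned); 2..3  cpu  (1B, 1-aligned); 3..4  pid  (1B, 1-aligned); sizeof = 4, alignof = 2
0..9  depth  (9B, 1-aligned)
9..10  -- padding (1B)
10..14  height  (4B, 2-aligned)
14..16  stride  (2B, 2-aligned)
16..24  layer  (8B, 8-aligned)
24..36  mip_level  (12B, 4-aligned)

24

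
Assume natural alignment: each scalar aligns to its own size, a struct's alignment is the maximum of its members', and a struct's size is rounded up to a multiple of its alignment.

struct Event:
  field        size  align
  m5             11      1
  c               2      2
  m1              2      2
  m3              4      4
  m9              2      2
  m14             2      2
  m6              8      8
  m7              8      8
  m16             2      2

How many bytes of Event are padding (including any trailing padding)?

m5 at 0 (size 11, align 1) → ends 11
pad 1 to align 2 for c
c at 12 (size 2, align 2) → ends 14
m1 at 14 (size 2, align 2) → ends 16
m3 at 16 (size 4, align 4) → ends 20
m9 at 20 (size 2, align 2) → ends 22
m14 at 22 (size 2, align 2) → ends 24
m6 at 24 (size 8, align 8) → ends 32
m7 at 32 (size 8, align 8) → ends 40
m16 at 40 (size 2, align 2) → ends 42
tail pad 6 to reach multiple of 8
total 48 bytes, alignment 8
data bytes 41, size 48 → padding 7

7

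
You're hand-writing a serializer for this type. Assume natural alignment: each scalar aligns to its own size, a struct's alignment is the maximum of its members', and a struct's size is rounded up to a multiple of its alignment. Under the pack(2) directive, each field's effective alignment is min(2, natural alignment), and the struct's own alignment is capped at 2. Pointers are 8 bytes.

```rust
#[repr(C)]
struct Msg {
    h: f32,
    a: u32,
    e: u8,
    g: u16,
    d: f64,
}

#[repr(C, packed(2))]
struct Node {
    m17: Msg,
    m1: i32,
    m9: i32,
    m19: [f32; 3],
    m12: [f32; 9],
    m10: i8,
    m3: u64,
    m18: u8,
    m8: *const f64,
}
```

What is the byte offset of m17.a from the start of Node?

4

Msg: 0..4  h  (4B, 4-aligned); 4..8  a  (4B, 4-aligned); 8..9  e  (1B, 1-aligned); 9..10  -- padding (1B); 10..12  g  (2B, 2-aligned); 12..16  -- padding (4B); 16..24  d  (8B, 8-aligned); sizeof = 24, alignof = 8
0..24  m17  (24B, 2-aligned)
within Msg: a at 4
0 + 4 = 4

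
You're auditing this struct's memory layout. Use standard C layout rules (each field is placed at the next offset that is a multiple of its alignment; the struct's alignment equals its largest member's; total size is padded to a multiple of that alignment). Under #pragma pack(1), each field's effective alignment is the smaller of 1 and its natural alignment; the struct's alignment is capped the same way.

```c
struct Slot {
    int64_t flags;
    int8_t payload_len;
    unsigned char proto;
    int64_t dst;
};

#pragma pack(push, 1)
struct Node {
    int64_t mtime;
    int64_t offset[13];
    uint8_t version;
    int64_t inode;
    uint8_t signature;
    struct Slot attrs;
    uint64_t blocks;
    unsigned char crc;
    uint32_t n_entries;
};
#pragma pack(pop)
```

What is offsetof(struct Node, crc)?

154

Slot: flags at 0 (size 8, align 8) → ends 8; payload_len at 8 (size 1, align 1) → ends 9; proto at 9 (size 1, align 1) → ends 10; pad 6 to align 8 for dst; dst at 16 (size 8, align 8) → ends 24; total 24 bytes, alignment 8
mtime at 0 (size 8, align 1) → ends 8
offset at 8 (size 104, align 1) → ends 112
version at 112 (size 1, align 1) → ends 113
inode at 113 (size 8, align 1) → ends 121
signature at 121 (size 1, align 1) → ends 122
attrs at 122 (size 24, align 1) → ends 146
blocks at 146 (size 8, align 1) → ends 154
crc at 154 (size 1, align 1) → ends 155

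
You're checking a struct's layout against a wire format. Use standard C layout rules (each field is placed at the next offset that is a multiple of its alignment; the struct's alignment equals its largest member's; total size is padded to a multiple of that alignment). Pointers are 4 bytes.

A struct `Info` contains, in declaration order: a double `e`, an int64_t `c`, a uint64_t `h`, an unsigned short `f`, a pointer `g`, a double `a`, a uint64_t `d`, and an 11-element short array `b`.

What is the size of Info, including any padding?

0..8  e  (8B, 8-aligned)
8..16  c  (8B, 8-aligned)
16..24  h  (8B, 8-aligned)
24..26  f  (2B, 2-aligned)
26..28  -- padding (2B)
28..32  g  (4B, 4-aligned)
32..40  a  (8B, 8-aligned)
40..48  d  (8B, 8-aligned)
48..70  b  (22B, 2-aligned)
70..72  -- tail padding (2B)
sizeof = 72, alignof = 8

72 bytes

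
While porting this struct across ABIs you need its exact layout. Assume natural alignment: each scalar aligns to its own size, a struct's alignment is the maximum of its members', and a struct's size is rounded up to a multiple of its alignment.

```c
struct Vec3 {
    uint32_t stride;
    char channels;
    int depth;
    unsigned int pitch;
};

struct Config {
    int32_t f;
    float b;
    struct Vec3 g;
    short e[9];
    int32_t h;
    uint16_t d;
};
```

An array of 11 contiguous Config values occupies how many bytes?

Vec3: stride at 0 (size 4, align 4) → ends 4; channels at 4 (size 1, align 1) → ends 5; pad 3 to align 4 for depth; depth at 8 (size 4, align 4) → ends 12; pitch at 12 (size 4, align 4) → ends 16; total 16 bytes, alignment 4
f at 0 (size 4, align 4) → ends 4
b at 4 (size 4, align 4) → ends 8
g at 8 (size 16, align 4) → ends 24
e at 24 (size 18, align 2) → ends 42
pad 2 to align 4 for h
h at 44 (size 4, align 4) → ends 48
d at 48 (size 2, align 2) → ends 50
tail pad 2 to reach multiple of 4
total 52 bytes, alignment 4
array of 11: 11 × 52 = 572

572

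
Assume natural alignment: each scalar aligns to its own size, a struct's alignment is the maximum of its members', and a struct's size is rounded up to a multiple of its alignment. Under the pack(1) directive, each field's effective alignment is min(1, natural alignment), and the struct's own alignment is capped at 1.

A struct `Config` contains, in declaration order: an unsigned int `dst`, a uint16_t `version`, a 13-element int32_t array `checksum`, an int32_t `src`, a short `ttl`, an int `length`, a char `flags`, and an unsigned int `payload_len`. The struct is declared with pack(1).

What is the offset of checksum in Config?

@0: dst [4B, align 1] → 4
@4: version [2B, align 1] → 6
@6: checksum [52B, align 1] → 58

6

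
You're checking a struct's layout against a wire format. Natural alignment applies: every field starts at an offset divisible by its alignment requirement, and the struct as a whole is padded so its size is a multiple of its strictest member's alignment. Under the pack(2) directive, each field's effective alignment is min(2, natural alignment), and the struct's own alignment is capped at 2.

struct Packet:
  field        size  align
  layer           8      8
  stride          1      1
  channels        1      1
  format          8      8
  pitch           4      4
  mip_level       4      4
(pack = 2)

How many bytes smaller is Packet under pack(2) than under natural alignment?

natural layout:
  0..8  layer  (8B, 8-aligned)
  8..9  stride  (1B, 1-aligned)
  9..10  channels  (1B, 1-aligned)
  10..16  -- padding (6B)
  16..24  format  (8B, 8-aligned)
  24..28  pitch  (4B, 4-aligned)
  28..32  mip_level  (4B, 4-aligned)
  sizeof = 32, alignof = 8
packed(2) layout:
  0..8  layer  (8B, 2-aligned)
  8..9  stride  (1B, 1-aligned)
  9..10  channels  (1B, 1-aligned)
  10..18  format  (8B, 2-aligned)
  18..22  pitch  (4B, 2-aligned)
  22..26  mip_level  (4B, 2-aligned)
  sizeof = 26, alignof = 2
32 − 26 = 6

6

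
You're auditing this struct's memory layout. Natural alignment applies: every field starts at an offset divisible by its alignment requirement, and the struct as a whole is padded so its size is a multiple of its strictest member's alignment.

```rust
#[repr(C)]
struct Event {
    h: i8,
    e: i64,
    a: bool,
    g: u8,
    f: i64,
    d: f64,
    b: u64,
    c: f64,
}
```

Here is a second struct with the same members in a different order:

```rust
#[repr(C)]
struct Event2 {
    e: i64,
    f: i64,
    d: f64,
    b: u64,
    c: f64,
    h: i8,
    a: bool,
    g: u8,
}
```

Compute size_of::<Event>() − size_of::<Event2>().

8

0..1  h  (1B, 1-aligned)
1..8  -- padding (7B)
8..16  e  (8B, 8-aligned)
16..17  a  (1B, 1-aligned)
17..18  g  (1B, 1-aligned)
18..24  -- padding (6B)
24..32  f  (8B, 8-aligned)
32..40  d  (8B, 8-aligned)
40..48  b  (8B, 8-aligned)
48..56  c  (8B, 8-aligned)
sizeof = 56, alignof = 8
— Event2 —
0..8  e  (8B, 8-aligned)
8..16  f  (8B, 8-aligned)
16..24  d  (8B, 8-aligned)
24..32  b  (8B, 8-aligned)
32..40  c  (8B, 8-aligned)
40..41  h  (1B, 1-aligned)
41..42  a  (1B, 1-aligned)
42..43  g  (1B, 1-aligned)
43..48  -- tail padding (5B)
sizeof = 48, alignof = 8
56 − 48 = 8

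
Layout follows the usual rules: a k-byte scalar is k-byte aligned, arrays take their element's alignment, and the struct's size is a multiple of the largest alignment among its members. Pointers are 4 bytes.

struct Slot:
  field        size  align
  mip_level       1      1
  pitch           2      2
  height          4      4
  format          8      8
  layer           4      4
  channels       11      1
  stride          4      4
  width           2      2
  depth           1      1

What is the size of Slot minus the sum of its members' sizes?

3

@0: mip_level [1B, align 1] → 1
+1 pad (align 2)
@2: pitch [2B, align 2] → 4
@4: height [4B, align 4] → 8
@8: format [8B, align 8] → 16
@16: layer [4B, align 4] → 20
@20: channels [11B, align 1] → 31
+1 pad (align 4)
@32: stride [4B, align 4] → 36
@36: width [2B, align 2] → 38
@38: depth [1B, align 1] → 39
+1 tail pad (align 8)
size 40, align 8
data bytes 37, size 40 → padding 3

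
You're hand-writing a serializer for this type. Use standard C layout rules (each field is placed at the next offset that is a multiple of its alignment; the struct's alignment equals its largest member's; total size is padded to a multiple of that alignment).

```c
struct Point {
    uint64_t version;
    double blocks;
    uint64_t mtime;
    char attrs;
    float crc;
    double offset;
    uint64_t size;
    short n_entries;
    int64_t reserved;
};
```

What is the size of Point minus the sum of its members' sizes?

9

@0: version [8B, align 8] → 8
@8: blocks [8B, align 8] → 16
@16: mtime [8B, align 8] → 24
@24: attrs [1B, align 1] → 25
+3 pad (align 4)
@28: crc [4B, align 4] → 32
@32: offset [8B, align 8] → 40
@40: size [8B, align 8] → 48
@48: n_entries [2B, align 2] → 50
+6 pad (align 8)
@56: reserved [8B, align 8] → 64
size 64, align 8
data bytes 55, size 64 → padding 9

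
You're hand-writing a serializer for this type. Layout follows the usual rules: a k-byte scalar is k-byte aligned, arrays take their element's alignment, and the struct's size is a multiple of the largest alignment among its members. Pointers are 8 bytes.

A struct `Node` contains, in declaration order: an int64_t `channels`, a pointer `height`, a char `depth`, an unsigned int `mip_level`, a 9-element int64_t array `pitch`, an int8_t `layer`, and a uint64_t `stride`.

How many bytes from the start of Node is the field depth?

16

0..8  channels  (8B, 8-aligned)
8..16  height  (8B, 8-aligned)
16..17  depth  (1B, 1-aligned)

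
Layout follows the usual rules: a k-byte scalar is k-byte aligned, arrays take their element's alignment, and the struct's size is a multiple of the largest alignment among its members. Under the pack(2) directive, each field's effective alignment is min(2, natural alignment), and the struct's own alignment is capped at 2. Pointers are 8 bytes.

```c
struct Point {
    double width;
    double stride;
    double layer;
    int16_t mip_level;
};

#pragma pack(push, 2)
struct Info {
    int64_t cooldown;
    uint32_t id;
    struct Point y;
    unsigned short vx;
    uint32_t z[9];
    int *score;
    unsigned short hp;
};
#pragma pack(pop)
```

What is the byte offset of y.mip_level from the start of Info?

Point: 0..8  width  (8B, 8-aligned); 8..16  stride  (8B, 8-aligned); 16..24  layer  (8B, 8-aligned); 24..26  mip_level  (2B, 2-aligned); 26..32  -- tail padding (6B); sizeof = 32, alignof = 8
0..8  cooldown  (8B, 2-aligned)
8..12  id  (4B, 2-aligned)
12..44  y  (32B, 2-aligned)
within Point: mip_level at 24
12 + 24 = 36

36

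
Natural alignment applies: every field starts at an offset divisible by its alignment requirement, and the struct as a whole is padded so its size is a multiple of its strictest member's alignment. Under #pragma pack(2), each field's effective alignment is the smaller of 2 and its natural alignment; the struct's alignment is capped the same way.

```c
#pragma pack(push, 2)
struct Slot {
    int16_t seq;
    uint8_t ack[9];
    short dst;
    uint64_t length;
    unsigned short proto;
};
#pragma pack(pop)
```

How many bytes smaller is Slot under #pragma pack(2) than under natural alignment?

natural layout:
  0..2  seq  (2B, 2-aligned)
  2..11  ack  (9B, 1-aligned)
  11..12  -- padding (1B)
  12..14  dst  (2B, 2-aligned)
  14..16  -- padding (2B)
  16..24  length  (8B, 8-aligned)
  24..26  proto  (2B, 2-aligned)
  26..32  -- tail padding (6B)
  sizeof = 32, alignof = 8
packed(2) layout:
  0..2  seq  (2B, 2-aligned)
  2..11  ack  (9B, 1-aligned)
  11..12  -- padding (1B)
  12..14  dst  (2B, 2-aligned)
  14..22  length  (8B, 2-aligned)
  22..24  proto  (2B, 2-aligned)
  sizeof = 24, alignof = 2
32 − 24 = 8

8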